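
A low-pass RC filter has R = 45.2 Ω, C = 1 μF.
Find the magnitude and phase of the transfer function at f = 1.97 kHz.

Step 1 — Angular frequency: ω = 2π·1970 = 1.238e+04 rad/s.
Step 2 — Transfer function: H(jω) = 1/(1 + jωRC).
Step 3 — Denominator: 1 + jωRC = 1 + j·1.238e+04·45.2·1e-06 = 1 + j0.5595.
Step 4 — H = 0.7616 - j0.4261.
Step 5 — Magnitude: |H| = 0.8727 (-1.2 dB); phase: φ = -29.2°.

|H| = 0.8727 (-1.2 dB), φ = -29.2°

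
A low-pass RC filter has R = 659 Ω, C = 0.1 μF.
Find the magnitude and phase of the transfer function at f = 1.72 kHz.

Step 1 — Angular frequency: ω = 2π·1720 = 1.081e+04 rad/s.
Step 2 — Transfer function: H(jω) = 1/(1 + jωRC).
Step 3 — Denominator: 1 + jωRC = 1 + j·1.081e+04·659·1e-07 = 1 + j0.7122.
Step 4 — H = 0.6635 - j0.4725.
Step 5 — Magnitude: |H| = 0.8145 (-1.8 dB); phase: φ = -35.5°.

|H| = 0.8145 (-1.8 dB), φ = -35.5°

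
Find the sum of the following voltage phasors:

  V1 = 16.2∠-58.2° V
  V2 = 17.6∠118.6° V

Step 1 — Convert each phasor to rectangular form:
  V1 = 16.2·(cos(-58.2°) + j·sin(-58.2°)) = 8.537 - j13.77 V
  V2 = 17.6·(cos(118.6°) + j·sin(118.6°)) = -8.425 + j15.45 V
Step 2 — Sum components: V_total = 0.1117 + j1.684 V.
Step 3 — Convert to polar: |V_total| = 1.688 V, ∠V_total = 86.2°.

V_total = 1.688∠86.2° V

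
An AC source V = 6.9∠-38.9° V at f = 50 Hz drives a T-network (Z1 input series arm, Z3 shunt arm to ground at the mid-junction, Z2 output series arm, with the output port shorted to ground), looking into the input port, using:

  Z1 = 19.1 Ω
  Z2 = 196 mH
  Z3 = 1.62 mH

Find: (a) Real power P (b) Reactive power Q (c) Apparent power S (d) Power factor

Step 1 — Angular frequency: ω = 2π·f = 2π·50 = 314.2 rad/s.
Step 2 — Component impedances:
  Z1: Z = R = 19.1 Ω
  Z2: Z = jωL = j·314.2·0.196 = 0 + j61.58 Ω
  Z3: Z = jωL = j·314.2·0.00162 = 0 + j0.5089 Ω
Step 3 — With the output port shorted to ground, the output series arm Z2 runs from the junction to ground; the shunt arm Z3 also runs from the junction to ground. They appear in parallel: Z3 || Z2 = 0 + j0.5048 Ω.
Step 4 — Series with input arm Z1: Z_in = Z1 + (Z3 || Z2) = 19.1 + j0.5048 Ω = 19.11∠1.5° Ω.
Step 5 — Source phasor: V = 6.9∠-38.9° V = 5.37 - j4.333 V.
Step 6 — Current: I = V / Z = 0.275 - j0.2341 A = 0.3611∠-40.4° A.
Step 7 — Complex power: S = V·I* = 2.491 + j0.06583 VA.
Step 8 — Real power: P = Re(S) = 2.491 W.
Step 9 — Reactive power: Q = Im(S) = 0.06583 VAR.
Step 10 — Apparent power: |S| = 2.492 VA.
Step 11 — Power factor: PF = P/|S| = 0.9997 (lagging).

(a) P = 2.491 W  (b) Q = 0.06583 VAR  (c) S = 2.492 VA  (d) PF = 0.9997 (lagging)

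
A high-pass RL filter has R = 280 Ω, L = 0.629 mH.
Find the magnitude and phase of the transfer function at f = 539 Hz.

Step 1 — Angular frequency: ω = 2π·539 = 3387 rad/s.
Step 2 — Transfer function: H(jω) = jωL/(R + jωL).
Step 3 — Numerator jωL = j·2.13; denominator R + jωL = 280 + j2.13.
Step 4 — H = 5.788e-05 + j0.007607.
Step 5 — Magnitude: |H| = 0.007608 (-42.4 dB); phase: φ = 89.6°.

|H| = 0.007608 (-42.4 dB), φ = 89.6°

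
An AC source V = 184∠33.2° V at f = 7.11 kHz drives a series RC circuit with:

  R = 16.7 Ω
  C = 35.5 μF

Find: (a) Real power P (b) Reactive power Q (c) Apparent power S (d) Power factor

Step 1 — Angular frequency: ω = 2π·f = 2π·7110 = 4.467e+04 rad/s.
Step 2 — Component impedances:
  R: Z = R = 16.7 Ω
  C: Z = 1/(jωC) = -j/(ω·C) = 0 - j0.6306 Ω
Step 3 — Series combination: Z_total = R + C = 16.7 - j0.6306 Ω = 16.71∠-2.2° Ω.
Step 4 — Source phasor: V = 184∠33.2° V = 154 + j100.8 V.
Step 5 — Current: I = V / Z = 8.979 + j6.372 A = 11.01∠35.4° A.
Step 6 — Complex power: S = V·I* = 2024 - j76.44 VA.
Step 7 — Real power: P = Re(S) = 2024 W.
Step 8 — Reactive power: Q = Im(S) = -76.44 VAR.
Step 9 — Apparent power: |S| = 2026 VA.
Step 10 — Power factor: PF = P/|S| = 0.9993 (leading).

(a) P = 2024 W  (b) Q = -76.44 VAR  (c) S = 2026 VA  (d) PF = 0.9993 (leading)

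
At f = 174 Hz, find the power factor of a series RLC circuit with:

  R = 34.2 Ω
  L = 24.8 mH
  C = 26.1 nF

Step 1 — Angular frequency: ω = 2π·f = 2π·174 = 1093 rad/s.
Step 2 — Component impedances:
  R: Z = R = 34.2 Ω
  L: Z = jωL = j·1093·0.0248 = 0 + j27.11 Ω
  C: Z = 1/(jωC) = -j/(ω·C) = 0 - j3.505e+04 Ω
Step 3 — Series combination: Z_total = R + L + C = 34.2 - j3.502e+04 Ω = 3.502e+04∠-89.9° Ω.
Step 4 — Power factor: PF = cos(φ) = Re(Z)/|Z| = 34.2/3.502e+04 = 0.0009766.
Step 5 — Type: Im(Z) = -3.502e+04 ⇒ leading (phase φ = -89.9°).

PF = 0.0009766 (leading, φ = -89.9°)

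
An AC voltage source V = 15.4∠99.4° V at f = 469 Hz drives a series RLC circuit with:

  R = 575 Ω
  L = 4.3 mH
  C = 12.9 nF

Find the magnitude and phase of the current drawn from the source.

Step 1 — Angular frequency: ω = 2π·f = 2π·469 = 2947 rad/s.
Step 2 — Component impedances:
  R: Z = R = 575 Ω
  L: Z = jωL = j·2947·0.0043 = 0 + j12.67 Ω
  C: Z = 1/(jωC) = -j/(ω·C) = 0 - j2.631e+04 Ω
Step 3 — Series combination: Z_total = R + L + C = 575 - j2.629e+04 Ω = 2.63e+04∠-88.7° Ω.
Step 4 — Source phasor: V = 15.4∠99.4° V = -2.515 + j15.19 V.
Step 5 — Ohm's law: I = V / Z_total = (-2.515 + j15.19) / (575 - j2.629e+04) = -0.0005796 - j8.298e-05 A.
Step 6 — Convert to polar: |I| = 0.0005856 A, ∠I = -171.9°.

I = 0.0005856∠-171.9° A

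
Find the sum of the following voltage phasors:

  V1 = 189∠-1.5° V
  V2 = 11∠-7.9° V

Step 1 — Convert each phasor to rectangular form:
  V1 = 189·(cos(-1.5°) + j·sin(-1.5°)) = 188.9 - j4.947 V
  V2 = 11·(cos(-7.9°) + j·sin(-7.9°)) = 10.9 - j1.512 V
Step 2 — Sum components: V_total = 199.8 - j6.459 V.
Step 3 — Convert to polar: |V_total| = 199.9 V, ∠V_total = -1.9°.

V_total = 199.9∠-1.9° V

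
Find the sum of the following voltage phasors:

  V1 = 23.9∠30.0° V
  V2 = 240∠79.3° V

Step 1 — Convert each phasor to rectangular form:
  V1 = 23.9·(cos(30.0°) + j·sin(30.0°)) = 20.7 + j11.95 V
  V2 = 240·(cos(79.3°) + j·sin(79.3°)) = 44.56 + j235.8 V
Step 2 — Sum components: V_total = 65.26 + j247.8 V.
Step 3 — Convert to polar: |V_total| = 256.2 V, ∠V_total = 75.2°.

V_total = 256.2∠75.2° V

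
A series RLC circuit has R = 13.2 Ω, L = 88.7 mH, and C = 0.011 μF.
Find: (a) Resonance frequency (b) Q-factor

Step 1 — Resonance condition Im(Z)=0 gives ω₀ = 1/√(LC).
Step 2 — ω₀ = 1/√(0.0887·1.1e-08) = 3.201e+04 rad/s.
Step 3 — f₀ = ω₀/(2π) = 5095 Hz.
Step 4 — Series Q: Q = ω₀L/R = 3.201e+04·0.0887/13.2 = 215.1.

(a) f₀ = 5095 Hz  (b) Q = 215.1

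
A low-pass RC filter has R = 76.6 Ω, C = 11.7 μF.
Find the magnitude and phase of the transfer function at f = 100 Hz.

Step 1 — Angular frequency: ω = 2π·100 = 628.3 rad/s.
Step 2 — Transfer function: H(jω) = 1/(1 + jωRC).
Step 3 — Denominator: 1 + jωRC = 1 + j·628.3·76.6·1.17e-05 = 1 + j0.5631.
Step 4 — H = 0.7592 - j0.4275.
Step 5 — Magnitude: |H| = 0.8713 (-1.2 dB); phase: φ = -29.4°.

|H| = 0.8713 (-1.2 dB), φ = -29.4°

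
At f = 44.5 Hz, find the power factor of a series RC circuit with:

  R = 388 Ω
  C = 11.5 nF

Step 1 — Angular frequency: ω = 2π·f = 2π·44.5 = 279.6 rad/s.
Step 2 — Component impedances:
  R: Z = R = 388 Ω
  C: Z = 1/(jωC) = -j/(ω·C) = 0 - j3.11e+05 Ω
Step 3 — Series combination: Z_total = R + C = 388 - j3.11e+05 Ω = 3.11e+05∠-89.9° Ω.
Step 4 — Power factor: PF = cos(φ) = Re(Z)/|Z| = 388/3.11e+05 = 0.001248.
Step 5 — Type: Im(Z) = -3.11e+05 ⇒ leading (phase φ = -89.9°).

PF = 0.001248 (leading, φ = -89.9°)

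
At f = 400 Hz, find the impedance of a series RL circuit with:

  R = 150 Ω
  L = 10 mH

Step 1 — Angular frequency: ω = 2π·f = 2π·400 = 2513 rad/s.
Step 2 — Component impedances:
  R: Z = R = 150 Ω
  L: Z = jωL = j·2513·0.01 = 0 + j25.13 Ω
Step 3 — Series combination: Z_total = R + L = 150 + j25.13 Ω = 152.1∠9.5° Ω.

Z = 150 + j25.13 Ω = 152.1∠9.5° Ω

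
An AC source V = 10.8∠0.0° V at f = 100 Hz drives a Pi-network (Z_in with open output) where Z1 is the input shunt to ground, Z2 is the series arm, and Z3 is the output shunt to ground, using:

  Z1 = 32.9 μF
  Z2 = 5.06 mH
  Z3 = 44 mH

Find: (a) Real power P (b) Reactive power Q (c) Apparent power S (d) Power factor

Step 1 — Angular frequency: ω = 2π·f = 2π·100 = 628.3 rad/s.
Step 2 — Component impedances:
  Z1: Z = 1/(jωC) = -j/(ω·C) = 0 - j48.38 Ω
  Z2: Z = jωL = j·628.3·0.00506 = 0 + j3.179 Ω
  Z3: Z = jωL = j·628.3·0.044 = 0 + j27.65 Ω
Step 3 — With open output, the series arm Z2 and the output shunt Z3 appear in series to ground: Z2 + Z3 = 0 + j30.83 Ω.
Step 4 — Parallel with input shunt Z1: Z_in = Z1 || (Z2 + Z3) = 0 + j84.97 Ω = 84.97∠90.0° Ω.
Step 5 — Source phasor: V = 10.8∠0.0° V = 10.8 V.
Step 6 — Current: I = V / Z = 0 - j0.1271 A = 0.1271∠-90.0° A.
Step 7 — Complex power: S = V·I* = 0 + j1.373 VA.
Step 8 — Real power: P = Re(S) = 0 W.
Step 9 — Reactive power: Q = Im(S) = 1.373 VAR.
Step 10 — Apparent power: |S| = 1.373 VA.
Step 11 — Power factor: PF = P/|S| = 0 (lagging).

(a) P = 0 W  (b) Q = 1.373 VAR  (c) S = 1.373 VA  (d) PF = 0 (lagging)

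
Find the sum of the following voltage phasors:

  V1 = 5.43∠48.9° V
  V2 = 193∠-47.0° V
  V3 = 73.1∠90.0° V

Step 1 — Convert each phasor to rectangular form:
  V1 = 5.43·(cos(48.9°) + j·sin(48.9°)) = 3.57 + j4.092 V
  V2 = 193·(cos(-47.0°) + j·sin(-47.0°)) = 131.6 - j141.2 V
  V3 = 73.1·(cos(90.0°) + j·sin(90.0°)) = 0 + j73.1 V
Step 2 — Sum components: V_total = 135.2 - j63.96 V.
Step 3 — Convert to polar: |V_total| = 149.6 V, ∠V_total = -25.3°.

V_total = 149.6∠-25.3° V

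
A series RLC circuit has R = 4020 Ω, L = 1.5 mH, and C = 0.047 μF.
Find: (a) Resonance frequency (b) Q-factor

Step 1 — Resonance condition Im(Z)=0 gives ω₀ = 1/√(LC).
Step 2 — ω₀ = 1/√(0.0015·4.7e-08) = 1.191e+05 rad/s.
Step 3 — f₀ = ω₀/(2π) = 1.896e+04 Hz.
Step 4 — Series Q: Q = ω₀L/R = 1.191e+05·0.0015/4020 = 0.04444.

(a) f₀ = 1.896e+04 Hz  (b) Q = 0.04444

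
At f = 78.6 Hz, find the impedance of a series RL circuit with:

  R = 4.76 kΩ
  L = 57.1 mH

Step 1 — Angular frequency: ω = 2π·f = 2π·78.6 = 493.9 rad/s.
Step 2 — Component impedances:
  R: Z = R = 4760 Ω
  L: Z = jωL = j·493.9·0.0571 = 0 + j28.2 Ω
Step 3 — Series combination: Z_total = R + L = 4760 + j28.2 Ω = 4760∠0.3° Ω.

Z = 4760 + j28.2 Ω = 4760∠0.3° Ω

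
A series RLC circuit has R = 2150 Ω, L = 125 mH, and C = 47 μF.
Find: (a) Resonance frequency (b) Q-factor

Step 1 — Resonance condition Im(Z)=0 gives ω₀ = 1/√(LC).
Step 2 — ω₀ = 1/√(0.125·4.7e-05) = 412.6 rad/s.
Step 3 — f₀ = ω₀/(2π) = 65.66 Hz.
Step 4 — Series Q: Q = ω₀L/R = 412.6·0.125/2150 = 0.02399.

(a) f₀ = 65.66 Hz  (b) Q = 0.02399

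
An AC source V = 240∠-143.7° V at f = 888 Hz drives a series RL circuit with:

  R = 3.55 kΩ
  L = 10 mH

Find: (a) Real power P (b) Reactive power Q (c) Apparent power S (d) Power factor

Step 1 — Angular frequency: ω = 2π·f = 2π·888 = 5579 rad/s.
Step 2 — Component impedances:
  R: Z = R = 3550 Ω
  L: Z = jωL = j·5579·0.01 = 0 + j55.79 Ω
Step 3 — Series combination: Z_total = R + L = 3550 + j55.79 Ω = 3550∠0.9° Ω.
Step 4 — Source phasor: V = 240∠-143.7° V = -193.4 - j142.1 V.
Step 5 — Current: I = V / Z = -0.0551 - j0.03916 A = 0.0676∠-144.6° A.
Step 6 — Complex power: S = V·I* = 16.22 + j0.2549 VA.
Step 7 — Real power: P = Re(S) = 16.22 W.
Step 8 — Reactive power: Q = Im(S) = 0.2549 VAR.
Step 9 — Apparent power: |S| = 16.22 VA.
Step 10 — Power factor: PF = P/|S| = 0.9999 (lagging).

(a) P = 16.22 W  (b) Q = 0.2549 VAR  (c) S = 16.22 VA  (d) PF = 0.9999 (lagging)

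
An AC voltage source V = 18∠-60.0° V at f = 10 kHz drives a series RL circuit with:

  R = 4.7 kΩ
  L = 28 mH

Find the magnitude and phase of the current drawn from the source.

Step 1 — Angular frequency: ω = 2π·f = 2π·1e+04 = 6.283e+04 rad/s.
Step 2 — Component impedances:
  R: Z = R = 4700 Ω
  L: Z = jωL = j·6.283e+04·0.028 = 0 + j1759 Ω
Step 3 — Series combination: Z_total = R + L = 4700 + j1759 Ω = 5018∠20.5° Ω.
Step 4 — Source phasor: V = 18∠-60.0° V = 9 - j15.59 V.
Step 5 — Ohm's law: I = V / Z_total = (9 - j15.59) / (4700 + j1759) = 0.0005906 - j0.003538 A.
Step 6 — Convert to polar: |I| = 0.003587 A, ∠I = -80.5°.

I = 0.003587∠-80.5° A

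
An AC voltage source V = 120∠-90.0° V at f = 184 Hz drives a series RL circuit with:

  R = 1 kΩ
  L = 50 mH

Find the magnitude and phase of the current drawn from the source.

Step 1 — Angular frequency: ω = 2π·f = 2π·184 = 1156 rad/s.
Step 2 — Component impedances:
  R: Z = R = 1000 Ω
  L: Z = jωL = j·1156·0.05 = 0 + j57.81 Ω
Step 3 — Series combination: Z_total = R + L = 1000 + j57.81 Ω = 1002∠3.3° Ω.
Step 4 — Source phasor: V = 120∠-90.0° V = 0 - j120 V.
Step 5 — Ohm's law: I = V / Z_total = (0 - j120) / (1000 + j57.81) = -0.006914 - j0.1196 A.
Step 6 — Convert to polar: |I| = 0.1198 A, ∠I = -93.3°.

I = 0.1198∠-93.3° A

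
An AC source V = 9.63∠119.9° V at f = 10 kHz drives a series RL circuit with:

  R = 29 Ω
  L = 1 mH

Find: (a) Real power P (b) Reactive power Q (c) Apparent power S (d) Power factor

Step 1 — Angular frequency: ω = 2π·f = 2π·1e+04 = 6.283e+04 rad/s.
Step 2 — Component impedances:
  R: Z = R = 29 Ω
  L: Z = jωL = j·6.283e+04·0.001 = 0 + j62.83 Ω
Step 3 — Series combination: Z_total = R + L = 29 + j62.83 Ω = 69.2∠65.2° Ω.
Step 4 — Source phasor: V = 9.63∠119.9° V = -4.8 + j8.348 V.
Step 5 — Current: I = V / Z = 0.08046 + j0.1135 A = 0.1392∠54.7° A.
Step 6 — Complex power: S = V·I* = 0.5616 + j1.217 VA.
Step 7 — Real power: P = Re(S) = 0.5616 W.
Step 8 — Reactive power: Q = Im(S) = 1.217 VAR.
Step 9 — Apparent power: |S| = 1.34 VA.
Step 10 — Power factor: PF = P/|S| = 0.4191 (lagging).

(a) P = 0.5616 W  (b) Q = 1.217 VAR  (c) S = 1.34 VA  (d) PF = 0.4191 (lagging)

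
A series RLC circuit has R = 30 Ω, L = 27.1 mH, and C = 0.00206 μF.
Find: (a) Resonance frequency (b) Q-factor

Step 1 — Resonance condition Im(Z)=0 gives ω₀ = 1/√(LC).
Step 2 — ω₀ = 1/√(0.0271·2.06e-09) = 1.338e+05 rad/s.
Step 3 — f₀ = ω₀/(2π) = 2.13e+04 Hz.
Step 4 — Series Q: Q = ω₀L/R = 1.338e+05·0.0271/30 = 120.9.

(a) f₀ = 2.13e+04 Hz  (b) Q = 120.9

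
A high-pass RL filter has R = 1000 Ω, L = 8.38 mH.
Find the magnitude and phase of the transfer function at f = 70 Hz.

Step 1 — Angular frequency: ω = 2π·70 = 439.8 rad/s.
Step 2 — Transfer function: H(jω) = jωL/(R + jωL).
Step 3 — Numerator jωL = j·3.686; denominator R + jωL = 1000 + j3.686.
Step 4 — H = 1.358e-05 + j0.003686.
Step 5 — Magnitude: |H| = 0.003686 (-48.7 dB); phase: φ = 89.8°.

|H| = 0.003686 (-48.7 dB), φ = 89.8°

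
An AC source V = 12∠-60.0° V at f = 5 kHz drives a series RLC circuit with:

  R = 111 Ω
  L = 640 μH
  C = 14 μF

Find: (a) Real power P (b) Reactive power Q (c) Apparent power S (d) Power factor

Step 1 — Angular frequency: ω = 2π·f = 2π·5000 = 3.142e+04 rad/s.
Step 2 — Component impedances:
  R: Z = R = 111 Ω
  L: Z = jωL = j·3.142e+04·0.00064 = 0 + j20.11 Ω
  C: Z = 1/(jωC) = -j/(ω·C) = 0 - j2.274 Ω
Step 3 — Series combination: Z_total = R + L + C = 111 + j17.83 Ω = 112.4∠9.1° Ω.
Step 4 — Source phasor: V = 12∠-60.0° V = 6 - j10.39 V.
Step 5 — Current: I = V / Z = 0.03803 - j0.09973 A = 0.1067∠-69.1° A.
Step 6 — Complex power: S = V·I* = 1.265 + j0.2032 VA.
Step 7 — Real power: P = Re(S) = 1.265 W.
Step 8 — Reactive power: Q = Im(S) = 0.2032 VAR.
Step 9 — Apparent power: |S| = 1.281 VA.
Step 10 — Power factor: PF = P/|S| = 0.9873 (lagging).

(a) P = 1.265 W  (b) Q = 0.2032 VAR  (c) S = 1.281 VA  (d) PF = 0.9873 (lagging)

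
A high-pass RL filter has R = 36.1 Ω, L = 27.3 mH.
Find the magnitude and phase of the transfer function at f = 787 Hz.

Step 1 — Angular frequency: ω = 2π·787 = 4945 rad/s.
Step 2 — Transfer function: H(jω) = jωL/(R + jωL).
Step 3 — Numerator jωL = j·135; denominator R + jωL = 36.1 + j135.
Step 4 — H = 0.9333 + j0.2496.
Step 5 — Magnitude: |H| = 0.9661 (-0.3 dB); phase: φ = 15.0°.

|H| = 0.9661 (-0.3 dB), φ = 15.0°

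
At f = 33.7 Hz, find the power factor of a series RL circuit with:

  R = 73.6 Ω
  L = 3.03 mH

Step 1 — Angular frequency: ω = 2π·f = 2π·33.7 = 211.7 rad/s.
Step 2 — Component impedances:
  R: Z = R = 73.6 Ω
  L: Z = jωL = j·211.7·0.00303 = 0 + j0.6416 Ω
Step 3 — Series combination: Z_total = R + L = 73.6 + j0.6416 Ω = 73.6∠0.5° Ω.
Step 4 — Power factor: PF = cos(φ) = Re(Z)/|Z| = 73.6/73.6 = 1.
Step 5 — Type: Im(Z) = 0.6416 ⇒ lagging (phase φ = 0.5°).

PF = 1 (lagging, φ = 0.5°)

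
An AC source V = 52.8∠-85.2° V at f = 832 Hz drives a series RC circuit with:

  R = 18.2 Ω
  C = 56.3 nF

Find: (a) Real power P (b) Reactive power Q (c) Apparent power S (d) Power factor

Step 1 — Angular frequency: ω = 2π·f = 2π·832 = 5228 rad/s.
Step 2 — Component impedances:
  R: Z = R = 18.2 Ω
  C: Z = 1/(jωC) = -j/(ω·C) = 0 - j3398 Ω
Step 3 — Series combination: Z_total = R + C = 18.2 - j3398 Ω = 3398∠-89.7° Ω.
Step 4 — Source phasor: V = 52.8∠-85.2° V = 4.418 - j52.61 V.
Step 5 — Current: I = V / Z = 0.01549 + j0.001217 A = 0.01554∠4.5° A.
Step 6 — Complex power: S = V·I* = 0.004395 - j0.8205 VA.
Step 7 — Real power: P = Re(S) = 0.004395 W.
Step 8 — Reactive power: Q = Im(S) = -0.8205 VAR.
Step 9 — Apparent power: |S| = 0.8205 VA.
Step 10 — Power factor: PF = P/|S| = 0.005356 (leading).

(a) P = 0.004395 W  (b) Q = -0.8205 VAR  (c) S = 0.8205 VA  (d) PF = 0.005356 (leading)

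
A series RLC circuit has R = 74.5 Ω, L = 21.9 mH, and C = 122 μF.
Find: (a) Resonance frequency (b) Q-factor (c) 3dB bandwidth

Step 1 — Resonance condition Im(Z)=0 gives ω₀ = 1/√(LC).
Step 2 — ω₀ = 1/√(0.0219·0.000122) = 611.8 rad/s.
Step 3 — f₀ = ω₀/(2π) = 97.37 Hz.
Step 4 — Series Q: Q = ω₀L/R = 611.8·0.0219/74.5 = 0.1798.
Step 5 — 3dB bandwidth: Δω = ω₀/Q = 3402 rad/s; BW = Δω/(2π) = 541.4 Hz.

(a) f₀ = 97.37 Hz  (b) Q = 0.1798  (c) BW = 541.4 Hz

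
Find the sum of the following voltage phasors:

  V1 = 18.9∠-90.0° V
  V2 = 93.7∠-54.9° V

Step 1 — Convert each phasor to rectangular form:
  V1 = 18.9·(cos(-90.0°) + j·sin(-90.0°)) = 0 - j18.9 V
  V2 = 93.7·(cos(-54.9°) + j·sin(-54.9°)) = 53.88 - j76.66 V
Step 2 — Sum components: V_total = 53.88 - j95.56 V.
Step 3 — Convert to polar: |V_total| = 109.7 V, ∠V_total = -60.6°.

V_total = 109.7∠-60.6° V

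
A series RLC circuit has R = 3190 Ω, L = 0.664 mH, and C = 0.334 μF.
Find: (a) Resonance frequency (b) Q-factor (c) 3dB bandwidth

Step 1 — Resonance: ω₀ = 1/√(LC) = 1/√(0.000664·3.34e-07) = 6.715e+04 rad/s.
Step 2 — f₀ = ω₀/(2π) = 1.069e+04 Hz.
Step 3 — Series Q: Q = ω₀L/R = 6.715e+04·0.000664/3190 = 0.01398.
Step 4 — Bandwidth: Δω = ω₀/Q = 4.804e+06 rad/s; BW = Δω/(2π) = 7.646e+05 Hz.

(a) f₀ = 1.069e+04 Hz  (b) Q = 0.01398  (c) BW = 7.646e+05 Hz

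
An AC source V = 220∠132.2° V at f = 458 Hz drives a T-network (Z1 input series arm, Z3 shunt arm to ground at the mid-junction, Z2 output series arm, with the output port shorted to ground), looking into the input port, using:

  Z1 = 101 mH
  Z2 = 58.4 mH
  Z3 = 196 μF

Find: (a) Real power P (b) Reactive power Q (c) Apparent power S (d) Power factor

Step 1 — Angular frequency: ω = 2π·f = 2π·458 = 2878 rad/s.
Step 2 — Component impedances:
  Z1: Z = jωL = j·2878·0.101 = 0 + j290.6 Ω
  Z2: Z = jωL = j·2878·0.0584 = 0 + j168.1 Ω
  Z3: Z = 1/(jωC) = -j/(ω·C) = 0 - j1.773 Ω
Step 3 — With the output port shorted to ground, the output series arm Z2 runs from the junction to ground; the shunt arm Z3 also runs from the junction to ground. They appear in parallel: Z3 || Z2 = 0 - j1.792 Ω.
Step 4 — Series with input arm Z1: Z_in = Z1 + (Z3 || Z2) = 0 + j288.9 Ω = 288.9∠90.0° Ω.
Step 5 — Source phasor: V = 220∠132.2° V = -147.8 + j163 V.
Step 6 — Current: I = V / Z = 0.5642 + j0.5116 A = 0.7616∠42.2° A.
Step 7 — Complex power: S = V·I* = 0 + j167.6 VA.
Step 8 — Real power: P = Re(S) = 0 W.
Step 9 — Reactive power: Q = Im(S) = 167.6 VAR.
Step 10 — Apparent power: |S| = 167.6 VA.
Step 11 — Power factor: PF = P/|S| = 0 (lagging).

(a) P = 0 W  (b) Q = 167.6 VAR  (c) S = 167.6 VA  (d) PF = 0 (lagging)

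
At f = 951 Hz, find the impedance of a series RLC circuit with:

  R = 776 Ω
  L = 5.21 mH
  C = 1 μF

Step 1 — Angular frequency: ω = 2π·f = 2π·951 = 5975 rad/s.
Step 2 — Component impedances:
  R: Z = R = 776 Ω
  L: Z = jωL = j·5975·0.00521 = 0 + j31.13 Ω
  C: Z = 1/(jωC) = -j/(ω·C) = 0 - j167.4 Ω
Step 3 — Series combination: Z_total = R + L + C = 776 - j136.2 Ω = 787.9∠-10.0° Ω.

Z = 776 - j136.2 Ω = 787.9∠-10.0° Ω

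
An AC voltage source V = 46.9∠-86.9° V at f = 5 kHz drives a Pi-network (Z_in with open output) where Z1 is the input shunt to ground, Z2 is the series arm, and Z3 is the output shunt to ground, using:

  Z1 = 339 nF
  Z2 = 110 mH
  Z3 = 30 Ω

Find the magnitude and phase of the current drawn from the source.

Step 1 — Angular frequency: ω = 2π·f = 2π·5000 = 3.142e+04 rad/s.
Step 2 — Component impedances:
  Z1: Z = 1/(jωC) = -j/(ω·C) = 0 - j93.9 Ω
  Z2: Z = jωL = j·3.142e+04·0.11 = 0 + j3456 Ω
  Z3: Z = R = 30 Ω
Step 3 — With open output, the series arm Z2 and the output shunt Z3 appear in series to ground: Z2 + Z3 = 30 + j3456 Ω.
Step 4 — Parallel with input shunt Z1: Z_in = Z1 || (Z2 + Z3) = 0.0234 - j96.52 Ω = 96.52∠-90.0° Ω.
Step 5 — Source phasor: V = 46.9∠-86.9° V = 2.536 - j46.83 V.
Step 6 — Ohm's law: I = V / Z_total = (2.536 - j46.83) / (0.0234 - j96.52) = 0.4852 + j0.02616 A.
Step 7 — Convert to polar: |I| = 0.4859 A, ∠I = 3.1°.

I = 0.4859∠3.1° A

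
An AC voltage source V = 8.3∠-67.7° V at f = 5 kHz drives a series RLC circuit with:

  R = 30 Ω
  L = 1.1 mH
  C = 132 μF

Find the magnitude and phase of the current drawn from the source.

Step 1 — Angular frequency: ω = 2π·f = 2π·5000 = 3.142e+04 rad/s.
Step 2 — Component impedances:
  R: Z = R = 30 Ω
  L: Z = jωL = j·3.142e+04·0.0011 = 0 + j34.56 Ω
  C: Z = 1/(jωC) = -j/(ω·C) = 0 - j0.2411 Ω
Step 3 — Series combination: Z_total = R + L + C = 30 + j34.32 Ω = 45.58∠48.8° Ω.
Step 4 — Source phasor: V = 8.3∠-67.7° V = 3.149 - j7.679 V.
Step 5 — Ohm's law: I = V / Z_total = (3.149 - j7.679) / (30 + j34.32) = -0.08136 - j0.1629 A.
Step 6 — Convert to polar: |I| = 0.1821 A, ∠I = -116.5°.

I = 0.1821∠-116.5° A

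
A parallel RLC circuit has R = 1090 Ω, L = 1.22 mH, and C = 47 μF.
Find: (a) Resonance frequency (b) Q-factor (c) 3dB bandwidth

Step 1 — Resonance: ω₀ = 1/√(LC) = 1/√(0.00122·4.7e-05) = 4176 rad/s.
Step 2 — f₀ = ω₀/(2π) = 664.6 Hz.
Step 3 — Parallel Q: Q = R/(ω₀L) = 1090/(4176·0.00122) = 213.9.
Step 4 — Bandwidth: Δω = ω₀/Q = 19.52 rad/s; BW = Δω/(2π) = 3.107 Hz.

(a) f₀ = 664.6 Hz  (b) Q = 213.9  (c) BW = 3.107 Hz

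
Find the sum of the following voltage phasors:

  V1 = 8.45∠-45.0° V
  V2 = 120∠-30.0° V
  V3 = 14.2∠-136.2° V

Step 1 — Convert each phasor to rectangular form:
  V1 = 8.45·(cos(-45.0°) + j·sin(-45.0°)) = 5.975 - j5.975 V
  V2 = 120·(cos(-30.0°) + j·sin(-30.0°)) = 103.9 - j60 V
  V3 = 14.2·(cos(-136.2°) + j·sin(-136.2°)) = -10.25 - j9.828 V
Step 2 — Sum components: V_total = 99.65 - j75.8 V.
Step 3 — Convert to polar: |V_total| = 125.2 V, ∠V_total = -37.3°.

V_total = 125.2∠-37.3° V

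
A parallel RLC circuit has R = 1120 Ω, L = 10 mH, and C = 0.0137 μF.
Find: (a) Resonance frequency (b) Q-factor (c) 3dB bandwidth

Step 1 — Resonance: ω₀ = 1/√(LC) = 1/√(0.01·1.37e-08) = 8.544e+04 rad/s.
Step 2 — f₀ = ω₀/(2π) = 1.36e+04 Hz.
Step 3 — Parallel Q: Q = R/(ω₀L) = 1120/(8.544e+04·0.01) = 1.311.
Step 4 — Bandwidth: Δω = ω₀/Q = 6.517e+04 rad/s; BW = Δω/(2π) = 1.037e+04 Hz.

(a) f₀ = 1.36e+04 Hz  (b) Q = 1.311  (c) BW = 1.037e+04 Hz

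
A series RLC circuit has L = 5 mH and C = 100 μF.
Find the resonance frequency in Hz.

Step 1 — Resonance condition Im(Z)=0 gives ω₀ = 1/√(LC).
Step 2 — ω₀ = 1/√(0.005·0.0001) = 1414 rad/s.
Step 3 — f₀ = ω₀/(2π) = 225.1 Hz.

f₀ = 225.1 Hz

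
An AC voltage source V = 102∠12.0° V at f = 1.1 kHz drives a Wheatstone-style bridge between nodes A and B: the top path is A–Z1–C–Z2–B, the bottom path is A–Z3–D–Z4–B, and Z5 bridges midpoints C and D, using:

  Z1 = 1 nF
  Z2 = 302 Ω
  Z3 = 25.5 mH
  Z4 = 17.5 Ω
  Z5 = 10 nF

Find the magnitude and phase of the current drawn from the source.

Step 1 — Angular frequency: ω = 2π·f = 2π·1100 = 6912 rad/s.
Step 2 — Component impedances:
  Z1: Z = 1/(jωC) = -j/(ω·C) = 0 - j1.447e+05 Ω
  Z2: Z = R = 302 Ω
  Z3: Z = jωL = j·6912·0.0255 = 0 + j176.2 Ω
  Z4: Z = R = 17.5 Ω
  Z5: Z = 1/(jωC) = -j/(ω·C) = 0 - j1.447e+04 Ω
Step 3 — Bridge requires nodal analysis (the Z5 bridge couples midpoints C and D, so the two paths cannot be reduced to a simple series/parallel combination). Setting node B to ground and injecting 1 A at node A, the 3-node admittance system at A, C, D solves to V_A = Z_AB = 17.54 + j176.4 Ω = 177.3∠84.3° Ω.
Step 4 — Source phasor: V = 102∠12.0° V = 99.77 + j21.21 V.
Step 5 — Ohm's law: I = V / Z_total = (99.77 + j21.21) / (17.54 + j176.4) = 0.1747 - j0.5481 A.
Step 6 — Convert to polar: |I| = 0.5753 A, ∠I = -72.3°.

I = 0.5753∠-72.3° A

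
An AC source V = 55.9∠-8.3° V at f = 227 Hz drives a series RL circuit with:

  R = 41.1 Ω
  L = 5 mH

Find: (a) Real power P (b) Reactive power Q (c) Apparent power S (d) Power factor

Step 1 — Angular frequency: ω = 2π·f = 2π·227 = 1426 rad/s.
Step 2 — Component impedances:
  R: Z = R = 41.1 Ω
  L: Z = jωL = j·1426·0.005 = 0 + j7.131 Ω
Step 3 — Series combination: Z_total = R + L = 41.1 + j7.131 Ω = 41.71∠9.8° Ω.
Step 4 — Source phasor: V = 55.9∠-8.3° V = 55.31 - j8.07 V.
Step 5 — Current: I = V / Z = 1.273 - j0.4173 A = 1.34∠-18.1° A.
Step 6 — Complex power: S = V·I* = 73.81 + j12.81 VA.
Step 7 — Real power: P = Re(S) = 73.81 W.
Step 8 — Reactive power: Q = Im(S) = 12.81 VAR.
Step 9 — Apparent power: |S| = 74.91 VA.
Step 10 — Power factor: PF = P/|S| = 0.9853 (lagging).

(a) P = 73.81 W  (b) Q = 12.81 VAR  (c) S = 74.91 VA  (d) PF = 0.9853 (lagging)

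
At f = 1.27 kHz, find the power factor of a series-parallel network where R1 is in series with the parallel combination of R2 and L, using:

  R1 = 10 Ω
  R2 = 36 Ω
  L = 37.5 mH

Step 1 — Angular frequency: ω = 2π·f = 2π·1270 = 7980 rad/s.
Step 2 — Component impedances:
  R1: Z = R = 10 Ω
  R2: Z = R = 36 Ω
  L: Z = jωL = j·7980·0.0375 = 0 + j299.2 Ω
Step 3 — Parallel branch: R2 || L = 1/(1/R2 + 1/L) = 35.49 + j4.269 Ω.
Step 4 — Series with R1: Z_total = R1 + (R2 || L) = 45.49 + j4.269 Ω = 45.69∠5.4° Ω.
Step 5 — Power factor: PF = cos(φ) = Re(Z)/|Z| = 45.49/45.69 = 0.9956.
Step 6 — Type: Im(Z) = 4.269 ⇒ lagging (phase φ = 5.4°).

PF = 0.9956 (lagging, φ = 5.4°)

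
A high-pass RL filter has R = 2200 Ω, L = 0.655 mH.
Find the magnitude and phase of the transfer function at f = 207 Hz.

Step 1 — Angular frequency: ω = 2π·207 = 1301 rad/s.
Step 2 — Transfer function: H(jω) = jωL/(R + jωL).
Step 3 — Numerator jωL = j·0.8519; denominator R + jωL = 2200 + j0.8519.
Step 4 — H = 1.499e-07 + j0.0003872.
Step 5 — Magnitude: |H| = 0.0003872 (-68.2 dB); phase: φ = 90.0°.

|H| = 0.0003872 (-68.2 dB), φ = 90.0°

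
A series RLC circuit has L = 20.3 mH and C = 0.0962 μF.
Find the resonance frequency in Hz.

Step 1 — Resonance condition Im(Z)=0 gives ω₀ = 1/√(LC).
Step 2 — ω₀ = 1/√(0.0203·9.62e-08) = 2.263e+04 rad/s.
Step 3 — f₀ = ω₀/(2π) = 3602 Hz.

f₀ = 3602 Hz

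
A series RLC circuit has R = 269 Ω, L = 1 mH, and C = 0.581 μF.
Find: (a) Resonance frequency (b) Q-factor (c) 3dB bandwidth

Step 1 — Resonance: ω₀ = 1/√(LC) = 1/√(0.001·5.81e-07) = 4.149e+04 rad/s.
Step 2 — f₀ = ω₀/(2π) = 6603 Hz.
Step 3 — Series Q: Q = ω₀L/R = 4.149e+04·0.001/269 = 0.1542.
Step 4 — Bandwidth: Δω = ω₀/Q = 2.69e+05 rad/s; BW = Δω/(2π) = 4.281e+04 Hz.

(a) f₀ = 6603 Hz  (b) Q = 0.1542  (c) BW = 4.281e+04 Hz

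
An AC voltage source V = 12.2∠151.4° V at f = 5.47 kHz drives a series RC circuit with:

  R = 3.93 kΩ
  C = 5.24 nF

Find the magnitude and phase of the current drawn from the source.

Step 1 — Angular frequency: ω = 2π·f = 2π·5470 = 3.437e+04 rad/s.
Step 2 — Component impedances:
  R: Z = R = 3930 Ω
  C: Z = 1/(jωC) = -j/(ω·C) = 0 - j5553 Ω
Step 3 — Series combination: Z_total = R + C = 3930 - j5553 Ω = 6803∠-54.7° Ω.
Step 4 — Source phasor: V = 12.2∠151.4° V = -10.71 + j5.84 V.
Step 5 — Ohm's law: I = V / Z_total = (-10.71 + j5.84) / (3930 - j5553) = -0.00161 - j0.0007893 A.
Step 6 — Convert to polar: |I| = 0.001793 A, ∠I = -153.9°.

I = 0.001793∠-153.9° A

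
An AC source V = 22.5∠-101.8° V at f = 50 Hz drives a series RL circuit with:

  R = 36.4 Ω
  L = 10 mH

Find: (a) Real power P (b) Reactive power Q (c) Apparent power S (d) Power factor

Step 1 — Angular frequency: ω = 2π·f = 2π·50 = 314.2 rad/s.
Step 2 — Component impedances:
  R: Z = R = 36.4 Ω
  L: Z = jωL = j·314.2·0.01 = 0 + j3.142 Ω
Step 3 — Series combination: Z_total = R + L = 36.4 + j3.142 Ω = 36.54∠4.9° Ω.
Step 4 — Source phasor: V = 22.5∠-101.8° V = -4.601 - j22.02 V.
Step 5 — Current: I = V / Z = -0.1773 - j0.5898 A = 0.6158∠-106.7° A.
Step 6 — Complex power: S = V·I* = 13.81 + j1.191 VA.
Step 7 — Real power: P = Re(S) = 13.81 W.
Step 8 — Reactive power: Q = Im(S) = 1.191 VAR.
Step 9 — Apparent power: |S| = 13.86 VA.
Step 10 — Power factor: PF = P/|S| = 0.9963 (lagging).

(a) P = 13.81 W  (b) Q = 1.191 VAR  (c) S = 13.86 VA  (d) PF = 0.9963 (lagging)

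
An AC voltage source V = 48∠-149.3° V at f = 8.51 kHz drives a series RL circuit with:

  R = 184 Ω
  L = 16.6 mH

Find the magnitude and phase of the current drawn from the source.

Step 1 — Angular frequency: ω = 2π·f = 2π·8510 = 5.347e+04 rad/s.
Step 2 — Component impedances:
  R: Z = R = 184 Ω
  L: Z = jωL = j·5.347e+04·0.0166 = 0 + j887.6 Ω
Step 3 — Series combination: Z_total = R + L = 184 + j887.6 Ω = 906.5∠78.3° Ω.
Step 4 — Source phasor: V = 48∠-149.3° V = -41.27 - j24.51 V.
Step 5 — Ohm's law: I = V / Z_total = (-41.27 - j24.51) / (184 + j887.6) = -0.03571 + j0.0391 A.
Step 6 — Convert to polar: |I| = 0.05295 A, ∠I = 132.4°.

I = 0.05295∠132.4° A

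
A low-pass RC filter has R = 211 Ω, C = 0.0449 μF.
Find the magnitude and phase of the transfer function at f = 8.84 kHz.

Step 1 — Angular frequency: ω = 2π·8840 = 5.554e+04 rad/s.
Step 2 — Transfer function: H(jω) = 1/(1 + jωRC).
Step 3 — Denominator: 1 + jωRC = 1 + j·5.554e+04·211·4.49e-08 = 1 + j0.5262.
Step 4 — H = 0.7831 - j0.4121.
Step 5 — Magnitude: |H| = 0.885 (-1.1 dB); phase: φ = -27.8°.

|H| = 0.885 (-1.1 dB), φ = -27.8°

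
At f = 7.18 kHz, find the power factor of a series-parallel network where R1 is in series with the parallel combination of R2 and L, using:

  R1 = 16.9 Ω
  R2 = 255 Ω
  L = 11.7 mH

Step 1 — Angular frequency: ω = 2π·f = 2π·7180 = 4.511e+04 rad/s.
Step 2 — Component impedances:
  R1: Z = R = 16.9 Ω
  R2: Z = R = 255 Ω
  L: Z = jωL = j·4.511e+04·0.0117 = 0 + j527.8 Ω
Step 3 — Parallel branch: R2 || L = 1/(1/R2 + 1/L) = 206.7 + j99.88 Ω.
Step 4 — Series with R1: Z_total = R1 + (R2 || L) = 223.6 + j99.88 Ω = 244.9∠24.1° Ω.
Step 5 — Power factor: PF = cos(φ) = Re(Z)/|Z| = 223.65/244.94 = 0.9131.
Step 6 — Type: Im(Z) = 99.88 ⇒ lagging (phase φ = 24.1°).

PF = 0.9131 (lagging, φ = 24.1°)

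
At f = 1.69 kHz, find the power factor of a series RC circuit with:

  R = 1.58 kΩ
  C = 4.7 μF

Step 1 — Angular frequency: ω = 2π·f = 2π·1690 = 1.062e+04 rad/s.
Step 2 — Component impedances:
  R: Z = R = 1580 Ω
  C: Z = 1/(jωC) = -j/(ω·C) = 0 - j20.04 Ω
Step 3 — Series combination: Z_total = R + C = 1580 - j20.04 Ω = 1580∠-0.7° Ω.
Step 4 — Power factor: PF = cos(φ) = Re(Z)/|Z| = 1580/1580.1 = 0.9999.
Step 5 — Type: Im(Z) = -20.04 ⇒ leading (phase φ = -0.7°).

PF = 0.9999 (leading, φ = -0.7°)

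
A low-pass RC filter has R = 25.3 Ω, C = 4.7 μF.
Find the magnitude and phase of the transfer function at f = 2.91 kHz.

Step 1 — Angular frequency: ω = 2π·2910 = 1.828e+04 rad/s.
Step 2 — Transfer function: H(jω) = 1/(1 + jωRC).
Step 3 — Denominator: 1 + jωRC = 1 + j·1.828e+04·25.3·4.7e-06 = 1 + j2.174.
Step 4 — H = 0.1746 - j0.3796.
Step 5 — Magnitude: |H| = 0.4179 (-7.6 dB); phase: φ = -65.3°.

|H| = 0.4179 (-7.6 dB), φ = -65.3°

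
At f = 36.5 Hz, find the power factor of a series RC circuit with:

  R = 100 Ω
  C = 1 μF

Step 1 — Angular frequency: ω = 2π·f = 2π·36.5 = 229.3 rad/s.
Step 2 — Component impedances:
  R: Z = R = 100 Ω
  C: Z = 1/(jωC) = -j/(ω·C) = 0 - j4360 Ω
Step 3 — Series combination: Z_total = R + C = 100 - j4360 Ω = 4362∠-88.7° Ω.
Step 4 — Power factor: PF = cos(φ) = Re(Z)/|Z| = 100/4362 = 0.02293.
Step 5 — Type: Im(Z) = -4360 ⇒ leading (phase φ = -88.7°).

PF = 0.02293 (leading, φ = -88.7°)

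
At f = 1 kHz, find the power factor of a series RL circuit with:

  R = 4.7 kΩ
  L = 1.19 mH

Step 1 — Angular frequency: ω = 2π·f = 2π·1000 = 6283 rad/s.
Step 2 — Component impedances:
  R: Z = R = 4700 Ω
  L: Z = jωL = j·6283·0.00119 = 0 + j7.477 Ω
Step 3 — Series combination: Z_total = R + L = 4700 + j7.477 Ω = 4700∠0.1° Ω.
Step 4 — Power factor: PF = cos(φ) = Re(Z)/|Z| = 4700/4700 = 1.
Step 5 — Type: Im(Z) = 7.477 ⇒ lagging (phase φ = 0.1°).

PF = 1 (lagging, φ = 0.1°)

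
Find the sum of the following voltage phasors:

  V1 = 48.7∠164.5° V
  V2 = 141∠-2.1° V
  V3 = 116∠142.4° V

Step 1 — Convert each phasor to rectangular form:
  V1 = 48.7·(cos(164.5°) + j·sin(164.5°)) = -46.93 + j13.01 V
  V2 = 141·(cos(-2.1°) + j·sin(-2.1°)) = 140.9 - j5.167 V
  V3 = 116·(cos(142.4°) + j·sin(142.4°)) = -91.91 + j70.78 V
Step 2 — Sum components: V_total = 2.071 + j78.62 V.
Step 3 — Convert to polar: |V_total| = 78.65 V, ∠V_total = 88.5°.

V_total = 78.65∠88.5° V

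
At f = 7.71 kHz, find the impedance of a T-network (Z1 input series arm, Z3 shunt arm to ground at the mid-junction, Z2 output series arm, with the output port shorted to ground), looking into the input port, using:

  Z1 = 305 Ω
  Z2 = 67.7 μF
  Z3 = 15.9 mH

Step 1 — Angular frequency: ω = 2π·f = 2π·7710 = 4.844e+04 rad/s.
Step 2 — Component impedances:
  Z1: Z = R = 305 Ω
  Z2: Z = 1/(jωC) = -j/(ω·C) = 0 - j0.3049 Ω
  Z3: Z = jωL = j·4.844e+04·0.0159 = 0 + j770.2 Ω
Step 3 — With the output port shorted to ground, the output series arm Z2 runs from the junction to ground; the shunt arm Z3 also runs from the junction to ground. They appear in parallel: Z3 || Z2 = 0 - j0.305 Ω.
Step 4 — Series with input arm Z1: Z_in = Z1 + (Z3 || Z2) = 305 - j0.305 Ω = 305∠-0.1° Ω.

Z = 305 - j0.305 Ω = 305∠-0.1° Ω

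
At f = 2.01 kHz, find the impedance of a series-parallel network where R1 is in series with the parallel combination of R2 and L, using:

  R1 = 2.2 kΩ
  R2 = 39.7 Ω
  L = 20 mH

Step 1 — Angular frequency: ω = 2π·f = 2π·2010 = 1.263e+04 rad/s.
Step 2 — Component impedances:
  R1: Z = R = 2200 Ω
  R2: Z = R = 39.7 Ω
  L: Z = jωL = j·1.263e+04·0.02 = 0 + j252.6 Ω
Step 3 — Parallel branch: R2 || L = 1/(1/R2 + 1/L) = 38.74 + j6.089 Ω.
Step 4 — Series with R1: Z_total = R1 + (R2 || L) = 2239 + j6.089 Ω = 2239∠0.2° Ω.

Z = 2239 + j6.089 Ω = 2239∠0.2° Ω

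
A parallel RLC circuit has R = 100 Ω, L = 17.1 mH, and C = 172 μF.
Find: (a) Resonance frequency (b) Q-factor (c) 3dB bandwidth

Step 1 — Resonance: ω₀ = 1/√(LC) = 1/√(0.0171·0.000172) = 583.1 rad/s.
Step 2 — f₀ = ω₀/(2π) = 92.8 Hz.
Step 3 — Parallel Q: Q = R/(ω₀L) = 100/(583.1·0.0171) = 10.03.
Step 4 — Bandwidth: Δω = ω₀/Q = 58.14 rad/s; BW = Δω/(2π) = 9.253 Hz.

(a) f₀ = 92.8 Hz  (b) Q = 10.03  (c) BW = 9.253 Hz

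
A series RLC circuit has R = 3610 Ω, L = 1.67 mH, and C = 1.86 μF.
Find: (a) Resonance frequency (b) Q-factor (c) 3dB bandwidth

Step 1 — Resonance: ω₀ = 1/√(LC) = 1/√(0.00167·1.86e-06) = 1.794e+04 rad/s.
Step 2 — f₀ = ω₀/(2π) = 2856 Hz.
Step 3 — Series Q: Q = ω₀L/R = 1.794e+04·0.00167/3610 = 0.0083.
Step 4 — Bandwidth: Δω = ω₀/Q = 2.162e+06 rad/s; BW = Δω/(2π) = 3.44e+05 Hz.

(a) f₀ = 2856 Hz  (b) Q = 0.0083  (c) BW = 3.44e+05 Hz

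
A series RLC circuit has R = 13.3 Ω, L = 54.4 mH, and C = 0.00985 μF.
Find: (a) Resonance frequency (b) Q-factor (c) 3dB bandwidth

Step 1 — Resonance condition Im(Z)=0 gives ω₀ = 1/√(LC).
Step 2 — ω₀ = 1/√(0.0544·9.85e-09) = 4.32e+04 rad/s.
Step 3 — f₀ = ω₀/(2π) = 6875 Hz.
Step 4 — Series Q: Q = ω₀L/R = 4.32e+04·0.0544/13.3 = 176.7.
Step 5 — 3dB bandwidth: Δω = ω₀/Q = 244.5 rad/s; BW = Δω/(2π) = 38.91 Hz.

(a) f₀ = 6875 Hz  (b) Q = 176.7  (c) BW = 38.91 Hz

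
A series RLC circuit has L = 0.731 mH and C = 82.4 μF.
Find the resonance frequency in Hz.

Step 1 — Resonance condition Im(Z)=0 gives ω₀ = 1/√(LC).
Step 2 — ω₀ = 1/√(0.000731·8.24e-05) = 4075 rad/s.
Step 3 — f₀ = ω₀/(2π) = 648.5 Hz.

f₀ = 648.5 Hz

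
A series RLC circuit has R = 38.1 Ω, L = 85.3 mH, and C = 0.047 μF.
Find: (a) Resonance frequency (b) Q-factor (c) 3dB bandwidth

Step 1 — Resonance condition Im(Z)=0 gives ω₀ = 1/√(LC).
Step 2 — ω₀ = 1/√(0.0853·4.7e-08) = 1.579e+04 rad/s.
Step 3 — f₀ = ω₀/(2π) = 2514 Hz.
Step 4 — Series Q: Q = ω₀L/R = 1.579e+04·0.0853/38.1 = 35.36.
Step 5 — 3dB bandwidth: Δω = ω₀/Q = 446.7 rad/s; BW = Δω/(2π) = 71.09 Hz.

(a) f₀ = 2514 Hz  (b) Q = 35.36  (c) BW = 71.09 Hz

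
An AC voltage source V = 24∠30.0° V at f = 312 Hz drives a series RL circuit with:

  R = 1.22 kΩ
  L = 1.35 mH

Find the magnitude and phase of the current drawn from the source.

Step 1 — Angular frequency: ω = 2π·f = 2π·312 = 1960 rad/s.
Step 2 — Component impedances:
  R: Z = R = 1220 Ω
  L: Z = jωL = j·1960·0.00135 = 0 + j2.646 Ω
Step 3 — Series combination: Z_total = R + L = 1220 + j2.646 Ω = 1220∠0.1° Ω.
Step 4 — Source phasor: V = 24∠30.0° V = 20.78 + j12 V.
Step 5 — Ohm's law: I = V / Z_total = (20.78 + j12) / (1220 + j2.646) = 0.01706 + j0.009799 A.
Step 6 — Convert to polar: |I| = 0.01967 A, ∠I = 29.9°.

I = 0.01967∠29.9° A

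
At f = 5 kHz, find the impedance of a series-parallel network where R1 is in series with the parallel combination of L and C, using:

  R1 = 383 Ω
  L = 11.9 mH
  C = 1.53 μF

Step 1 — Angular frequency: ω = 2π·f = 2π·5000 = 3.142e+04 rad/s.
Step 2 — Component impedances:
  R1: Z = R = 383 Ω
  L: Z = jωL = j·3.142e+04·0.0119 = 0 + j373.8 Ω
  C: Z = 1/(jωC) = -j/(ω·C) = 0 - j20.8 Ω
Step 3 — Parallel branch: L || C = 1/(1/L + 1/C) = 0 - j22.03 Ω.
Step 4 — Series with R1: Z_total = R1 + (L || C) = 383 - j22.03 Ω = 383.6∠-3.3° Ω.

Z = 383 - j22.03 Ω = 383.6∠-3.3° Ω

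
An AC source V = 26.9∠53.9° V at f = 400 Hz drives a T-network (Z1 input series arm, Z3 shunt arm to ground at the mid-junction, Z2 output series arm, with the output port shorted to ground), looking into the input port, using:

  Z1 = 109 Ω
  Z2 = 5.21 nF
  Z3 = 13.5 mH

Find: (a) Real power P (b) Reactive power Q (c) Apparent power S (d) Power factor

Step 1 — Angular frequency: ω = 2π·f = 2π·400 = 2513 rad/s.
Step 2 — Component impedances:
  Z1: Z = R = 109 Ω
  Z2: Z = 1/(jωC) = -j/(ω·C) = 0 - j7.637e+04 Ω
  Z3: Z = jωL = j·2513·0.0135 = 0 + j33.93 Ω
Step 3 — With the output port shorted to ground, the output series arm Z2 runs from the junction to ground; the shunt arm Z3 also runs from the junction to ground. They appear in parallel: Z3 || Z2 = 0 + j33.94 Ω.
Step 4 — Series with input arm Z1: Z_in = Z1 + (Z3 || Z2) = 109 + j33.94 Ω = 114.2∠17.3° Ω.
Step 5 — Source phasor: V = 26.9∠53.9° V = 15.85 + j21.73 V.
Step 6 — Current: I = V / Z = 0.1892 + j0.1405 A = 0.2356∠36.6° A.
Step 7 — Complex power: S = V·I* = 6.052 + j1.885 VA.
Step 8 — Real power: P = Re(S) = 6.052 W.
Step 9 — Reactive power: Q = Im(S) = 1.885 VAR.
Step 10 — Apparent power: |S| = 6.338 VA.
Step 11 — Power factor: PF = P/|S| = 0.9548 (lagging).

(a) P = 6.052 W  (b) Q = 1.885 VAR  (c) S = 6.338 VA  (d) PF = 0.9548 (lagging)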